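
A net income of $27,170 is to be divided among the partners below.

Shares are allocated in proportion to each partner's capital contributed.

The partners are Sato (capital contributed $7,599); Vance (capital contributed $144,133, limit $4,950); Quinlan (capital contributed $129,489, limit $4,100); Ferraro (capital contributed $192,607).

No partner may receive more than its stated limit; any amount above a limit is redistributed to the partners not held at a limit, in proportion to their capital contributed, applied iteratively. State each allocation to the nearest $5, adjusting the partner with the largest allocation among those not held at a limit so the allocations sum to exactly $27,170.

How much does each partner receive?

Sato: $690 | Vance: $4,950 | Quinlan: $4,100 | Ferraro: $17,430

Combined capital contributed = 473,828.
Proportional shares (ignoring caps): Sato 435.74; Vance 8,264.80; Quinlan 7,425.09; Ferraro 11,044.37.
Capped: Vance ($4,950), Quinlan ($4,100); balance $18,120 reallocated over remaining capital contributed 200,206.
Shares after redistribution: Sato 687.76 → $690; Ferraro 17,432.24 → $17,430.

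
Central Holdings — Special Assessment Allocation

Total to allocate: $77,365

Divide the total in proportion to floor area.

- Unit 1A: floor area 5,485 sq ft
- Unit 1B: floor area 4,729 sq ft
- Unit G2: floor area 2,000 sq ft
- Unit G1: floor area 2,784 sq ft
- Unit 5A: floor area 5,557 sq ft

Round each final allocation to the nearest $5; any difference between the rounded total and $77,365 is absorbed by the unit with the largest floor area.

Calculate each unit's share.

Floor area total: 5,485 + 4,729 + 2,000 + 2,784 + 5,557 = 20,555.
Unrounded shares: Unit 1A 20,644.47; Unit 1B 17,799.03; Unit G2 7,527.61; Unit G1 10,478.43; Unit 5A 20,915.46.
After rounding ($5): Unit 1A $20,645; Unit 1B $17,800; Unit G2 $7,530; Unit G1 $10,480; Unit 5A $20,915. Sum = $77,370.
Difference $77,365 − $77,370 = −$5 applied to largest floor area (Unit 5A): Unit 5A becomes $20,910.

Unit 1A: $20,645 · Unit 1B: $17,800 · Unit G2: $7,530 · Unit G1: $10,480 · Unit 5A: $20,910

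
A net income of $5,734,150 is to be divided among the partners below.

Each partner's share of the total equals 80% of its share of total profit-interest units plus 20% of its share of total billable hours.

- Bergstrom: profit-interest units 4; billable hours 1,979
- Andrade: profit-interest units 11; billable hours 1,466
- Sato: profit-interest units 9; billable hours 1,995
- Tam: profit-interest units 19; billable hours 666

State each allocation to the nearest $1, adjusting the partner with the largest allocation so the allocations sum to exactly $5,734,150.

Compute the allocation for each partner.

Bergstrom: $798,424 | Andrade: $1,448,845 | Sato: $1,334,838 | Tam: $2,152,043

Totals — profit-interest units 43, billable hours 6,106.
Blended shares (80% profit-interest units + 20% billable hours): Bergstrom 0.1392; Andrade 0.2527; Sato 0.2328; Tam 0.3753.
Unrounded shares: Bergstrom 798,423.57; Andrade 1,448,844.84; Sato 1,334,838.00; Tam 2,152,043.59.
After rounding ($1): Bergstrom $798,424; Andrade $1,448,845; Sato $1,334,838; Tam $2,152,044. Sum = $5,734,151.
Difference $5,734,150 − $5,734,151 = −$1 applied to largest allocation (Tam): Tam becomes $2,152,043.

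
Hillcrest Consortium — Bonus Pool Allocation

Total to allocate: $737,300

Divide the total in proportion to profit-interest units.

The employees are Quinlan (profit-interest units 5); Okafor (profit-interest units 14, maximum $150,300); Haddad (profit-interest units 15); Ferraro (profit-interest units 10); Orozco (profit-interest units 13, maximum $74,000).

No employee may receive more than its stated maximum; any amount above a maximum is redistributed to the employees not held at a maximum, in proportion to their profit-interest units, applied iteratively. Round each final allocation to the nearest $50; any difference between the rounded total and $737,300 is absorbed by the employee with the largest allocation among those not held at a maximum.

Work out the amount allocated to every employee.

Quinlan: $85,500; Okafor: $150,300; Haddad: $256,500; Ferraro: $171,000; Orozco: $74,000

Profit-interest units total: 57.
Unconstrained shares: Quinlan 64,675.44; Okafor 181,091.23; Haddad 194,026.32; Ferraro 129,350.88; Orozco 168,156.14.
Held at cap: Okafor ($150,300), Orozco ($74,000); residual $513,000 reallocated over remaining profit-interest units 30.
Shares after redistribution: Quinlan 85,500.00 → $85,500; Haddad 256,500.00 → $256,500; Ferraro 171,000.00 → $171,000.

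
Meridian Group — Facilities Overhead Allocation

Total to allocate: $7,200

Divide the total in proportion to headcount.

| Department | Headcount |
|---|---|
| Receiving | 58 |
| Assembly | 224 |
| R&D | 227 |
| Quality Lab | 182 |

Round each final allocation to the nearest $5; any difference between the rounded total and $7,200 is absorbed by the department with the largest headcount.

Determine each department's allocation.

Combined headcount = 58 + 224 + 227 + 182 = 691.
Proportional shares: Receiving 604.34; Assembly 2,334.01; R&D 2,365.27; Quality Lab 1,896.38.
After rounding ($5): Receiving $605; Assembly $2,335; R&D $2,365; Quality Lab $1,895. Sum = $7,200.
No rounding difference to absorb.

Receiving: $605; Assembly: $2,335; R&D: $2,365; Quality Lab: $1,895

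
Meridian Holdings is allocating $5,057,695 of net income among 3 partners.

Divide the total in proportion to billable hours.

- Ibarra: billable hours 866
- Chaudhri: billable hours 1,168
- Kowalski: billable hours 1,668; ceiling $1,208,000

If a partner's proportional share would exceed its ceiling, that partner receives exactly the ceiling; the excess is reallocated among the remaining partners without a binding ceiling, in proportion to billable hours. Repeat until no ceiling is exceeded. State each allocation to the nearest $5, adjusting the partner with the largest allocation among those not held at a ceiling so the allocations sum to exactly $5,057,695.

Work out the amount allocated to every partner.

Sum of billable hours: 3,702.
Pro-rata shares before constraints: Ibarra 1,183,134.49; Chaudhri 1,595,728.73; Kowalski 2,278,831.78.
Cap binds for Kowalski ($1,208,000); residual $3,849,695 reallocated over remaining billable hours 2,034.
Shares after redistribution: Ibarra 1,639,054.02 → $1,639,055; Chaudhri 2,210,640.98 → $2,210,640.

Ibarra: $1,639,055; Chaudhri: $2,210,640; Kowalski: $1,208,000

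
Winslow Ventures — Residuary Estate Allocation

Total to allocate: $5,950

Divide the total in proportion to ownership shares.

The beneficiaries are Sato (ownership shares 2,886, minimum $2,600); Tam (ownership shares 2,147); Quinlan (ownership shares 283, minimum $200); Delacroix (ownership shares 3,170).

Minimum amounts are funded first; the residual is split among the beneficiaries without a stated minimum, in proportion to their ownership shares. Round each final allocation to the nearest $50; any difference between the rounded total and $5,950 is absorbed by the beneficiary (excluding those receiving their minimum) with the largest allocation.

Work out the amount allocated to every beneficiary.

Minimums first: Sato $2,600; Quinlan $200. Balance $3,150.
Balance split over remaining ownership shares 5,317: Tam 1,271.97 → $1,250; Delacroix 1,878.03 → $1,900.

Sato: $2,600 · Tam: $1,250 · Quinlan: $200 · Delacroix: $1,900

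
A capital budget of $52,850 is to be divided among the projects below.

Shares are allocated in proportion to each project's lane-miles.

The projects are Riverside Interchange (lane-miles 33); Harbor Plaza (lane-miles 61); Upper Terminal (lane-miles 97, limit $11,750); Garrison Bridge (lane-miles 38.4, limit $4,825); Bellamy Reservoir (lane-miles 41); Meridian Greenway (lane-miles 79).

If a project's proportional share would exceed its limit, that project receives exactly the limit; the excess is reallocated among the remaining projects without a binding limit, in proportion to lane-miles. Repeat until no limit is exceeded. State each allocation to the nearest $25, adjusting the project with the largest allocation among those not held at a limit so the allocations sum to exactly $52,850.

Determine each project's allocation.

Riverside Interchange: $5,600; Harbor Plaza: $10,350; Upper Terminal: $11,750; Garrison Bridge: $4,825; Bellamy Reservoir: $6,950; Meridian Greenway: $13,375

Combined lane-miles = 349.4.
Pro-rata shares before constraints: Riverside Interchange 4,991.56; Harbor Plaza 9,226.82; Upper Terminal 14,672.15; Garrison Bridge 5,808.36; Bellamy Reservoir 6,201.63; Meridian Greenway 11,949.48.
Held at cap: Upper Terminal ($11,750), Garrison Bridge ($4,825); remaining pool $36,275 reallocated over remaining lane-miles 214.
Shares after redistribution: Riverside Interchange 5,593.81 → $5,600; Harbor Plaza 10,340.07 → $10,350; Bellamy Reservoir 6,949.88 → $6,950; Meridian Greenway 13,391.24 → $13,400.
Rounding difference −$25 applied to Meridian Greenway → $13,375.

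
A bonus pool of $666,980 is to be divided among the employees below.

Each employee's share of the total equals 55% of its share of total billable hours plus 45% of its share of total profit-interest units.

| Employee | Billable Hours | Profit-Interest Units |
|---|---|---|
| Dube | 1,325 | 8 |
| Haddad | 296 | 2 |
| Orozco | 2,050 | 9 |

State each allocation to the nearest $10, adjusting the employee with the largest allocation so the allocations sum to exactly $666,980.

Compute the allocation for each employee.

Totals — billable hours 3,671, profit-interest units 19.
Blended shares (55% billable hours + 45% profit-interest units): Dube 0.3880; Haddad 0.0917; Orozco 0.5203.
Raw shares: Dube 258,780.95; Haddad 61,172.74; Orozco 347,026.30.
At nearest $10: Dube $258,780; Haddad $61,170; Orozco $347,030. Sum = $666,980.
Sum already equals the total — no adjustment.

Dube: $258,780; Haddad: $61,170; Orozco: $347,030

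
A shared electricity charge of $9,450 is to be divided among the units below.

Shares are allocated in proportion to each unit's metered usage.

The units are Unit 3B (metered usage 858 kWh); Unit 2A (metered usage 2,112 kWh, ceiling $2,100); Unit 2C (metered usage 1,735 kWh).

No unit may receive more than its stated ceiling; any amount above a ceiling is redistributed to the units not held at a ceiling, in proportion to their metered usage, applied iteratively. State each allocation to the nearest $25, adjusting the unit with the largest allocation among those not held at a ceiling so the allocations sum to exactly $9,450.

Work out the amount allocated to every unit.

Combined metered usage = 4,705.
Unconstrained shares: Unit 3B 1,723.29; Unit 2A 4,241.96; Unit 2C 3,484.75.
Capped: Unit 2A ($2,100); balance $7,350 reallocated over remaining metered usage 2,593.
Remaining shares: Unit 3B 2,432.05 → $2,425; Unit 2C 4,917.95 → $4,925.

Unit 3B: $2,425; Unit 2A: $2,100; Unit 2C: $4,925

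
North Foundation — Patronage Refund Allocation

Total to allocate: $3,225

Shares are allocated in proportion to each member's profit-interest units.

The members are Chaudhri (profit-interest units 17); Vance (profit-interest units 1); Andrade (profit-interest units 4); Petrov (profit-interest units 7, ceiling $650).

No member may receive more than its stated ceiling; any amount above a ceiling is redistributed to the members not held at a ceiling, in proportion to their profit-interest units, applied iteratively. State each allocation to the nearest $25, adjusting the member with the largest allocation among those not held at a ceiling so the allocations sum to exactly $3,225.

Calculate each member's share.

Chaudhri: $1,975 · Vance: $125 · Andrade: $475 · Petrov: $650

Profit-interest units total: 29.
Unconstrained shares: Chaudhri 1,890.52; Vance 111.21; Andrade 444.83; Petrov 778.45.
Held at cap: Petrov ($650); remaining pool $2,575 reallocated over remaining profit-interest units 22.
Remaining shares: Chaudhri 1,989.77 → $2,000; Vance 117.05 → $125; Andrade 468.18 → $475.
Rounding difference −$25 applied to Chaudhri → $1,975.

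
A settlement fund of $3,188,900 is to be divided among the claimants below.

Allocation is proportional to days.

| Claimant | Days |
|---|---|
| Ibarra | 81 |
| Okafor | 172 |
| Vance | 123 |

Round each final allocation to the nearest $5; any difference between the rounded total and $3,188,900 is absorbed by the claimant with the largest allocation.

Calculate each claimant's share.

Ibarra: $686,970; Okafor: $1,458,755; Vance: $1,043,175

Total days = 376.
Unrounded shares: Ibarra 81/376 × $3,188,900 = 686,970.48; Okafor 172/376 × $3,188,900 = 1,458,752.13; Vance 123/376 × $3,188,900 = 1,043,177.39.
At nearest $5: Ibarra $686,970; Okafor $1,458,750; Vance $1,043,175. Sum = $3,188,895.
Difference $3,188,900 − $3,188,895 = +$5 applied to largest allocation (Okafor): Okafor becomes $1,458,755.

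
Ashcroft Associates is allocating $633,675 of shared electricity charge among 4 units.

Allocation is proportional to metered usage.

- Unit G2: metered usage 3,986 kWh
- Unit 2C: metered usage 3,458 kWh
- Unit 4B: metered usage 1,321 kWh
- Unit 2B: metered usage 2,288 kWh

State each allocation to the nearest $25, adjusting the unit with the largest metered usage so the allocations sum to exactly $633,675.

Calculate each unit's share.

Unit G2: $228,525 | Unit 2C: $198,250 | Unit 4B: $75,725 | Unit 2B: $131,175

Metered usage total: 3,986 + 3,458 + 1,321 + 2,288 = 11,053.
Unrounded shares: Unit G2 228,519.73; Unit 2C 198,249.18; Unit 4B 75,733.71; Unit 2B 131,172.39.
Rounded to nearest $25: Unit G2 $228,525; Unit 2C $198,250; Unit 4B $75,725; Unit 2B $131,175. Sum = $633,675.
No rounding difference to absorb.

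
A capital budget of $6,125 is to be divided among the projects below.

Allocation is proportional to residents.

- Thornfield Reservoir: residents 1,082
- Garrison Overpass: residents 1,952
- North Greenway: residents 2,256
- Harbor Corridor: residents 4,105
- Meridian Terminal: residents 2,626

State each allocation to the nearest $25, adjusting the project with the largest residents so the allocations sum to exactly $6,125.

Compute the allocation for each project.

Total residents = 1,082 + 1,952 + 2,256 + 4,105 + 2,626 = 12,021.
Raw shares: Thornfield Reservoir 551.31; Garrison Overpass 994.59; North Greenway 1,149.49; Harbor Corridor 2,091.60; Meridian Terminal 1,338.01.
Rounded to nearest $25: Thornfield Reservoir $550; Garrison Overpass $1,000; North Greenway $1,150; Harbor Corridor $2,100; Meridian Terminal $1,350. Sum = $6,150.
Difference $6,125 − $6,150 = −$25 applied to largest residents (Harbor Corridor): Harbor Corridor becomes $2,075.

Thornfield Reservoir: $550 | Garrison Overpass: $1,000 | North Greenway: $1,150 | Harbor Corridor: $2,075 | Meridian Terminal: $1,350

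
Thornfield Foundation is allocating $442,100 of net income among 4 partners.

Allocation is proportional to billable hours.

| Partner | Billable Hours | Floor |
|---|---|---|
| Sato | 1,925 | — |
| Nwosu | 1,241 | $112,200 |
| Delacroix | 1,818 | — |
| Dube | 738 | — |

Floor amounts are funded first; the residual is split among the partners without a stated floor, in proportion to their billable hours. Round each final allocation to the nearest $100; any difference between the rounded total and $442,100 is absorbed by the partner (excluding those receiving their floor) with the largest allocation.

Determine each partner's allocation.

Sato: $141,800 · Nwosu: $112,200 · Delacroix: $133,800 · Dube: $54,300

Minimums first: Nwosu $112,200. Balance $329,900.
Balance split over remaining billable hours 4,481: Sato 141,722.27 → $141,700; Delacroix 133,844.72 → $133,800; Dube 54,333.01 → $54,300.
Rounding difference +$100 applied to Sato → $141,800.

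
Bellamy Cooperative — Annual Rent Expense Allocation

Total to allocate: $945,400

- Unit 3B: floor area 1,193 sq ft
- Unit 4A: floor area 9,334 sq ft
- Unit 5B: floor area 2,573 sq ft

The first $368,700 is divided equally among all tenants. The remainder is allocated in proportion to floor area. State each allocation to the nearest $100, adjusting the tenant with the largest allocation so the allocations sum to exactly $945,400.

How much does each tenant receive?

First tranche $368,700 split equally: $122,900 each.
Remainder $576,700 by floor area (total 13,100): Unit 3B 52,519.32 → $52,500; Unit 4A 410,909.76 → $410,900; Unit 5B 113,270.92 → $113,300.
Totals: Unit 3B $122,900 + $52,500 = $175,400; Unit 4A $122,900 + $410,900 = $533,800; Unit 5B $122,900 + $113,300 = $236,200.

Unit 3B: $175,400 | Unit 4A: $533,800 | Unit 5B: $236,200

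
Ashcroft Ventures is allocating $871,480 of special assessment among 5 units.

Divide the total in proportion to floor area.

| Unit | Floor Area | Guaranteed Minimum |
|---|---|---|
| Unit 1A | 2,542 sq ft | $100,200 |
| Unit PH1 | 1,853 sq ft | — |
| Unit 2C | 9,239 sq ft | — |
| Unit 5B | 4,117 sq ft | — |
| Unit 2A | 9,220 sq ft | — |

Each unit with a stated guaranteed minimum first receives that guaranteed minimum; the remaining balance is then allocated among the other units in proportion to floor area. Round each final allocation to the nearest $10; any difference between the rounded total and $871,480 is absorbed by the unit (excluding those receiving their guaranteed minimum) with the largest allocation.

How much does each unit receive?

Fund the minimums — Unit 1A $100,200. Remaining pool $771,280.
Remaining pool split over remaining floor area 24,429: Unit PH1 58,503.49 → $58,500; Unit 2C 291,696.59 → $291,700; Unit 5B 129,983.21 → $129,980; Unit 2A 291,096.71 → $291,100.

Unit 1A: $100,200; Unit PH1: $58,500; Unit 2C: $291,700; Unit 5B: $129,980; Unit 2A: $291,100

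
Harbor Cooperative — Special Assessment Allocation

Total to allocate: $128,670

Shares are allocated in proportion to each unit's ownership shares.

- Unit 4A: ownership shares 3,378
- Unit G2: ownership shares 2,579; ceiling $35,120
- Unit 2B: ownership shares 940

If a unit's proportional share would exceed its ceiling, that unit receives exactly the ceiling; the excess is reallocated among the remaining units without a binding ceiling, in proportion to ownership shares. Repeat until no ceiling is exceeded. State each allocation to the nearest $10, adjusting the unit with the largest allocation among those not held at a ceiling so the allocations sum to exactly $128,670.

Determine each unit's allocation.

Total ownership shares = 6,897.
Pro-rata shares before constraints: Unit 4A 63,019.76; Unit G2 48,113.66; Unit 2B 17,536.58.
Cap binds for Unit G2 ($35,120); balance $93,550 reallocated over remaining ownership shares 4,318.
Redistributed shares: Unit 4A 73,184.78 → $73,180; Unit 2B 20,365.22 → $20,370.

Unit 4A: $73,180 | Unit G2: $35,120 | Unit 2B: $20,370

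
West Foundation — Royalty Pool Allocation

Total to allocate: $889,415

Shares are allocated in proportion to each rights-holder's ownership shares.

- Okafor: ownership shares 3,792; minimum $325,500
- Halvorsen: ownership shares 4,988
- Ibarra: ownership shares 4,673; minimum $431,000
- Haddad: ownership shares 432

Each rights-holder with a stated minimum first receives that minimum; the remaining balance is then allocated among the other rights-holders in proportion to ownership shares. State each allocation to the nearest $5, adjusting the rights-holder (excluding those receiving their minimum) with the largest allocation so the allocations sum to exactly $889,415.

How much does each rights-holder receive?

Guaranteed amounts: Okafor $325,500; Ibarra $431,000. Remaining pool $132,915.
Remaining pool split over remaining ownership shares 5,420: Halvorsen 122,321.04 → $122,320; Haddad 10,593.96 → $10,595.

Okafor: $325,500 · Halvorsen: $122,320 · Ibarra: $431,000 · Haddad: $10,595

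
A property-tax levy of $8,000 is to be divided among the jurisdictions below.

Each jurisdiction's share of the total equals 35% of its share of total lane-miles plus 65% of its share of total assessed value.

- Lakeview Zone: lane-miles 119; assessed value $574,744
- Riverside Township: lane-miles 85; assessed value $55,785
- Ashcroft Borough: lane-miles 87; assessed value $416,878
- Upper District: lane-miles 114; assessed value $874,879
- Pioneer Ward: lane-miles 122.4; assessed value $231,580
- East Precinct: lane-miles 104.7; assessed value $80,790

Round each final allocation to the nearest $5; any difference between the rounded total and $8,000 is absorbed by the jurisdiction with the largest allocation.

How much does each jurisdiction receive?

Lakeview Zone: $1,865 | Riverside Township: $505 | Ashcroft Borough: $1,355 | Upper District: $2,545 | Pioneer Ward: $1,080 | East Precinct: $650

Totals — lane-miles 632.1, assessed value 2,234,656.
Blended shares (35% lane-miles + 65% assessed value): Lakeview Zone 0.2331; Riverside Township 0.0633; Ashcroft Borough 0.1694; Upper District 0.3176; Pioneer Ward 0.1351; East Precinct 0.0815.
Raw shares: Lakeview Zone 1,864.55; Riverside Township 506.33; Ashcroft Borough 1,355.45; Upper District 2,540.81; Pioneer Ward 1,081.07; East Precinct 651.78.
After rounding ($5): Lakeview Zone $1,865; Riverside Township $505; Ashcroft Borough $1,355; Upper District $2,540; Pioneer Ward $1,080; East Precinct $650. Sum = $7,995.
Difference $8,000 − $7,995 = +$5 applied to largest allocation (Upper District): Upper District becomes $2,545.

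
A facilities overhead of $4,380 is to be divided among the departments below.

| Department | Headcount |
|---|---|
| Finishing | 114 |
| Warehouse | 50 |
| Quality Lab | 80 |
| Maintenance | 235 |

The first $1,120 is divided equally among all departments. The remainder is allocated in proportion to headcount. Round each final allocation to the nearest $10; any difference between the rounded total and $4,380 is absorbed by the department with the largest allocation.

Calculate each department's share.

Finishing: $1,060 | Warehouse: $620 | Quality Lab: $820 | Maintenance: $1,880

Equal tier: $1,120 ÷ 4 = $280 apiece.
Remainder $3,260 by headcount (total 479): Finishing 775.87 → $780; Warehouse 340.29 → $340; Quality Lab 544.47 → $540; Maintenance 1,599.37 → $1,600.
Totals: Finishing $280 + $780 = $1,060; Warehouse $280 + $340 = $620; Quality Lab $280 + $540 = $820; Maintenance $280 + $1,600 = $1,880.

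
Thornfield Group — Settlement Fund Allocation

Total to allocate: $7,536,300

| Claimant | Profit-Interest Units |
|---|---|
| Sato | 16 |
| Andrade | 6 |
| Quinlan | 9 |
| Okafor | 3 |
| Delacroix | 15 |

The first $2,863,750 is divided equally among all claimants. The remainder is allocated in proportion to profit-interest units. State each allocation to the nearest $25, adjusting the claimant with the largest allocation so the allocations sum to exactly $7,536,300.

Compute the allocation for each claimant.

Sato: $2,098,475; Andrade: $1,144,900; Quinlan: $1,430,975; Okafor: $858,825; Delacroix: $2,003,125

Equal tier: $2,863,750 ÷ 5 = $572,750 apiece.
Remainder $4,672,550 by profit-interest units (total 49): Sato 1,525,730.61 → $1,525,725; Andrade 572,148.98 → $572,150; Quinlan 858,223.47 → $858,225; Okafor 286,074.49 → $286,075; Delacroix 1,430,372.45 → $1,430,375.
Totals: Sato $572,750 + $1,525,725 = $2,098,475; Andrade $572,750 + $572,150 = $1,144,900; Quinlan $572,750 + $858,225 = $1,430,975; Okafor $572,750 + $286,075 = $858,825; Delacroix $572,750 + $1,430,375 = $2,003,125.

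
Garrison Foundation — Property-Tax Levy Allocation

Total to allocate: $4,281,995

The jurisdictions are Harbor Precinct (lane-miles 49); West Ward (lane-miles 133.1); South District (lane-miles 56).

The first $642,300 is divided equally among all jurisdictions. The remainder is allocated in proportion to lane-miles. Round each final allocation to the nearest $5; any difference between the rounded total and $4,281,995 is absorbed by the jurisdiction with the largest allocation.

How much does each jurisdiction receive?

$642,300 shared equally gives $214,100 per jurisdiction.
Remainder $3,639,695 by lane-miles (total 238.1): Harbor Precinct 749,034.25 → $749,035; West Ward 2,034,621.61 → $2,034,620; South District 856,039.14 → $856,040.
Totals: Harbor Precinct $214,100 + $749,035 = $963,135; West Ward $214,100 + $2,034,620 = $2,248,720; South District $214,100 + $856,040 = $1,070,140.

Harbor Precinct: $963,135 | West Ward: $2,248,720 | South District: $1,070,140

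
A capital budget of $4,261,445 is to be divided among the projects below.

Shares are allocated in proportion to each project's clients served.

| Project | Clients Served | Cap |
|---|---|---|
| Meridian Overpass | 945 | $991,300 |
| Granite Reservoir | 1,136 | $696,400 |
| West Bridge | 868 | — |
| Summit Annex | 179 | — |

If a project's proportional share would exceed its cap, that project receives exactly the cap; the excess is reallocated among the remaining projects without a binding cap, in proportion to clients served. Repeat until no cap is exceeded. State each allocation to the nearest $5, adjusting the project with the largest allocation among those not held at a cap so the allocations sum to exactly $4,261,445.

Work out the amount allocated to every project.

Combined clients served = 3,128.
Pro-rata shares before constraints: Meridian Overpass 1,287,425.04; Granite Reservoir 1,547,634.76; West Bridge 1,182,523.74; Summit Annex 243,861.46.
Capped: Meridian Overpass ($991,300), Granite Reservoir ($696,400); remaining pool $2,573,745 reallocated over remaining clients served 1,047.
Shares after redistribution: West Bridge 2,133,725.56 → $2,133,725; Summit Annex 440,019.44 → $440,020.

Meridian Overpass: $991,300; Granite Reservoir: $696,400; West Bridge: $2,133,725; Summit Annex: $440,020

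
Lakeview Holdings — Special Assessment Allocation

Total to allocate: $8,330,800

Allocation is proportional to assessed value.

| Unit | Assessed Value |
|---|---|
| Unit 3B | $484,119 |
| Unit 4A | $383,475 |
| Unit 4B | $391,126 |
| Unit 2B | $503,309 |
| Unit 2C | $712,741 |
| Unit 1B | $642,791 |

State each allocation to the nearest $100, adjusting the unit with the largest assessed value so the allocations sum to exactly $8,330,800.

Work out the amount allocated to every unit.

Assessed value total: 3,117,561.
Unrounded shares: Unit 3B 484,119/3,117,561 × $8,330,800 = 1,293,671.10; Unit 4A 383,475/3,117,561 × $8,330,800 = 1,024,728.48; Unit 4B 391,126/3,117,561 × $8,330,800 = 1,045,173.61; Unit 2B 503,309/3,117,561 × $8,330,800 = 1,344,950.95; Unit 2C 712,741/3,117,561 × $8,330,800 = 1,904,598.73; Unit 1B 642,791/3,117,561 × $8,330,800 = 1,717,677.14.
At nearest $100: Unit 3B $1,293,700; Unit 4A $1,024,700; Unit 4B $1,045,200; Unit 2B $1,345,000; Unit 2C $1,904,600; Unit 1B $1,717,700. Sum = $8,330,900.
Difference $8,330,800 − $8,330,900 = −$100 applied to largest assessed value (Unit 2C): Unit 2C becomes $1,904,500.

Unit 3B: $1,293,700 | Unit 4A: $1,024,700 | Unit 4B: $1,045,200 | Unit 2B: $1,345,000 | Unit 2C: $1,904,500 | Unit 1B: $1,717,700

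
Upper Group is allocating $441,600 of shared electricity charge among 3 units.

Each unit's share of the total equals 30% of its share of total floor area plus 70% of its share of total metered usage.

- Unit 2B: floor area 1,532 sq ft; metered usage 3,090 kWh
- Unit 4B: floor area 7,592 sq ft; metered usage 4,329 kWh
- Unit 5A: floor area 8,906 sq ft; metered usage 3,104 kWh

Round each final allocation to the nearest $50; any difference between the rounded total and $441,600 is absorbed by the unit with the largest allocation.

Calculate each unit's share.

Unit 2B: $102,050; Unit 4B: $182,950; Unit 5A: $156,600

Floor area total 18,030; metered usage total 10,523.
Blended shares (30% floor area + 70% metered usage): Unit 2B 0.2310; Unit 4B 0.4143; Unit 5A 0.3547.
Proportional shares: Unit 2B 102,027.53; Unit 4B 182,951.35; Unit 5A 156,621.12.
At nearest $50: Unit 2B $102,050; Unit 4B $182,950; Unit 5A $156,600. Sum = $441,600.
Rounded total matches; no reconciliation needed.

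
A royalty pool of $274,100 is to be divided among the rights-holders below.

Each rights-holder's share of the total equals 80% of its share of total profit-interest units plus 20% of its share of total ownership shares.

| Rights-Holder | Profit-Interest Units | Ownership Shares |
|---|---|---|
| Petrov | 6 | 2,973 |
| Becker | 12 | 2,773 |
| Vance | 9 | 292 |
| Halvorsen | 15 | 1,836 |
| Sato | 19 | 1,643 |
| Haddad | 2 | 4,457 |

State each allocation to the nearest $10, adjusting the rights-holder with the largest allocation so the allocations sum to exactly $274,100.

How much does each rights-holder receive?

Totals — profit-interest units 63, ownership shares 13,974.
Blended shares (80% profit-interest units + 20% ownership shares): Petrov 0.1187; Becker 0.1921; Vance 0.1185; Halvorsen 0.2168; Sato 0.2648; Haddad 0.0892.
Raw shares: Petrov 32,546.89; Becker 52,646.10; Vance 32,471.23; Halvorsen 59,412.15; Sato 72,577.55; Haddad 24,446.08.
Rounded to nearest $10: Petrov $32,550; Becker $52,650; Vance $32,470; Halvorsen $59,410; Sato $72,580; Haddad $24,450. Sum = $274,110.
Difference $274,100 − $274,110 = −$10 applied to largest allocation (Sato): Sato becomes $72,570.

Petrov: $32,550 | Becker: $52,650 | Vance: $32,470 | Halvorsen: $59,410 | Sato: $72,570 | Haddad: $24,450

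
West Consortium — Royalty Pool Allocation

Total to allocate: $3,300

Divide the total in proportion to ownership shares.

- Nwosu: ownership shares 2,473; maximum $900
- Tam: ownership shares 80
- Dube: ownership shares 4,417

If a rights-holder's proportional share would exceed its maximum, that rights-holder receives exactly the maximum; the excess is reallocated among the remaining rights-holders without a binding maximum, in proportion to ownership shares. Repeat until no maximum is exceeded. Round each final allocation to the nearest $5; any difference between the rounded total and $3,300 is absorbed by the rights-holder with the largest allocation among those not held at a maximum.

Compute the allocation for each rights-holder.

Total ownership shares = 6,970.
Proportional shares (ignoring caps): Nwosu 1,170.86; Tam 37.88; Dube 2,091.26.
Cap binds for Nwosu ($900); residual $2,400 reallocated over remaining ownership shares 4,497.
Redistributed shares: Tam 42.70 → $45; Dube 2,357.30 → $2,355.

Nwosu: $900; Tam: $45; Dube: $2,355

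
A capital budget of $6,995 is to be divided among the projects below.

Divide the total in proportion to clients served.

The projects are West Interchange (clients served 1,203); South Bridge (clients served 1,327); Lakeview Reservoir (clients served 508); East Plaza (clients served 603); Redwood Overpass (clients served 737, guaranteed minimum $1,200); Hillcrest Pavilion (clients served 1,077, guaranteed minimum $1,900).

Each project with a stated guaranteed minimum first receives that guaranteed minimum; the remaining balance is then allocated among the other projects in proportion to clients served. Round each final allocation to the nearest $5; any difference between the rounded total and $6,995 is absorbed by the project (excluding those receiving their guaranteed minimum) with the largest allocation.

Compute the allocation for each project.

Guaranteed amounts: Redwood Overpass $1,200; Hillcrest Pavilion $1,900. Residual $3,895.
Residual split over remaining clients served 3,641: West Interchange 1,286.92 → $1,285; South Bridge 1,419.57 → $1,420; Lakeview Reservoir 543.44 → $545; East Plaza 645.07 → $645.

West Interchange: $1,285 | South Bridge: $1,420 | Lakeview Reservoir: $545 | East Plaza: $645 | Redwood Overpass: $1,200 | Hillcrest Pavilion: $1,900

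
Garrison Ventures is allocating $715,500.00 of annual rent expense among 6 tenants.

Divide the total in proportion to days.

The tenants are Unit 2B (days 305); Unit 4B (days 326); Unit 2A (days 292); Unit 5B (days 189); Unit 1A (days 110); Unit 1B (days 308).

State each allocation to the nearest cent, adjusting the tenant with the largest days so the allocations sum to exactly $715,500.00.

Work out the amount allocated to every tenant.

Combined days = 305 + 326 + 292 + 189 + 110 + 308 = 1,530.
Proportional shares: Unit 2B 142,632.3529; Unit 4B 152,452.9412; Unit 2A 136,552.9412; Unit 5B 88,385.2941; Unit 1A 51,441.1765; Unit 1B 144,035.2941.
After rounding (cent): Unit 2B $142,632.35; Unit 4B $152,452.94; Unit 2A $136,552.94; Unit 5B $88,385.29; Unit 1A $51,441.18; Unit 1B $144,035.29. Sum = $715,499.99.
Difference $715,500.00 − $715,499.99 = +$0.01 applied to largest days (Unit 4B): Unit 4B becomes $152,452.95.

Unit 2B: $142,632.35; Unit 4B: $152,452.95; Unit 2A: $136,552.94; Unit 5B: $88,385.29; Unit 1A: $51,441.18; Unit 1B: $144,035.29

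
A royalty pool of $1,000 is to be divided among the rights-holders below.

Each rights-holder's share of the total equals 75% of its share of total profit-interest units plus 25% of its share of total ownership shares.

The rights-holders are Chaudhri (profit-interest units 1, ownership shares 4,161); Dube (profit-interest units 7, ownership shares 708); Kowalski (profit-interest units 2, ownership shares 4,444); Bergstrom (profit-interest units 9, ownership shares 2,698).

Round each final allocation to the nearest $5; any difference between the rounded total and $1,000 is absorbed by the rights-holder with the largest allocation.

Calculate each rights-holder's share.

Chaudhri: $125; Dube: $290; Kowalski: $170; Bergstrom: $415

Totals — profit-interest units 19, ownership shares 12,011.
Composite weights (75% profit-interest units + 25% ownership shares): Chaudhri 0.1261; Dube 0.2911; Kowalski 0.1714; Bergstrom 0.4114.
Raw shares: Chaudhri 126.08; Dube 291.05; Kowalski 171.45; Bergstrom 411.42.
At nearest $5: Chaudhri $125; Dube $290; Kowalski $170; Bergstrom $410. Sum = $995.
Difference $1,000 − $995 = +$5 applied to largest allocation (Bergstrom): Bergstrom becomes $415.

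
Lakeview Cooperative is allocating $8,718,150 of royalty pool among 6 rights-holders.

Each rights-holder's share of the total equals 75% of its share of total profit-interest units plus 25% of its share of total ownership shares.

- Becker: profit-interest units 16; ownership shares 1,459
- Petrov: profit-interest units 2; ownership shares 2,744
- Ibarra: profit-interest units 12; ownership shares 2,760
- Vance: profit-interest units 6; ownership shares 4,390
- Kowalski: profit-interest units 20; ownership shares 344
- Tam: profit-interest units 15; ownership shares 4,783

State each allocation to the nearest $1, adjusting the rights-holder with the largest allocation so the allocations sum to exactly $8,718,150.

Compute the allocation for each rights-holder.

Becker: $1,666,448; Petrov: $547,090; Ibarra: $1,470,137; Vance: $1,133,152; Kowalski: $1,887,358; Tam: $2,013,965

Profit-interest units total 71; ownership shares total 16,480.
Combined weights (75% profit-interest units + 25% ownership shares): Becker 0.1911; Petrov 0.0628; Ibarra 0.1686; Vance 0.1300; Kowalski 0.2165; Tam 0.2310.
Pro-rata amounts: Becker 1,666,447.98; Petrov 547,089.84; Ibarra 1,470,137.24; Vance 1,133,151.62; Kowalski 1,887,357.88; Tam 2,013,965.45.
Rounded to nearest $1: Becker $1,666,448; Petrov $547,090; Ibarra $1,470,137; Vance $1,133,152; Kowalski $1,887,358; Tam $2,013,965. Sum = $8,718,150.
Sum already equals the total — no adjustment.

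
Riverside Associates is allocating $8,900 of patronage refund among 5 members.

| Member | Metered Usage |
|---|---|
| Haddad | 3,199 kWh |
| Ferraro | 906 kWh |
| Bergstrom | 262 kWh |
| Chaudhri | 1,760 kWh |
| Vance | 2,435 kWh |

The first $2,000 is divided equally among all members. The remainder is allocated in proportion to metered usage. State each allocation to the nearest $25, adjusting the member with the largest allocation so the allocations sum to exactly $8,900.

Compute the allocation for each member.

Equal tier: $2,000 ÷ 5 = $400 apiece.
Remainder $6,900 by metered usage (total 8,562): Haddad 2,578.03 → $2,575; Ferraro 730.13 → $725; Bergstrom 211.14 → $200; Chaudhri 1,418.36 → $1,425; Vance 1,962.33 → $1,950.
Rounding difference +$25 on remainder applied to Haddad.
Totals: Haddad $400 + $2,600 = $3,000; Ferraro $400 + $725 = $1,125; Bergstrom $400 + $200 = $600; Chaudhri $400 + $1,425 = $1,825; Vance $400 + $1,950 = $2,350.

Haddad: $3,000 | Ferraro: $1,125 | Bergstrom: $600 | Chaudhri: $1,825 | Vance: $2,350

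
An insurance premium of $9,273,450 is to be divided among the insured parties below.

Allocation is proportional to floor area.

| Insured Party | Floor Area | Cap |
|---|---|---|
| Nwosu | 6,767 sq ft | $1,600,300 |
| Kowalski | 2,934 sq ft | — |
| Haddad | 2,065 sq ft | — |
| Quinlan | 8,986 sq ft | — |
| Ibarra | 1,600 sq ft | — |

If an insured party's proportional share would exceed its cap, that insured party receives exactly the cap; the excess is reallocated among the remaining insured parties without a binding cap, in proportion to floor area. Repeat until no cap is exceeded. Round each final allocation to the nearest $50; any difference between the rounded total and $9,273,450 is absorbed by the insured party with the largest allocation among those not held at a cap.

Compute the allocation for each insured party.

Floor area total: 22,352.
Pro-rata shares before constraints: Nwosu 2,807,508.78; Kowalski 1,217,264.78; Haddad 856,732.03; Quinlan 3,728,132.68; Ibarra 663,811.74.
Capped: Nwosu ($1,600,300); remaining pool $7,673,150 reallocated over remaining floor area 15,585.
Redistributed shares: Kowalski 1,444,531.41 → $1,444,550; Haddad 1,016,686.22 → $1,016,700; Quinlan 4,424,185.17 → $4,424,200; Ibarra 787,747.19 → $787,750.
Rounding difference −$50 applied to Quinlan → $4,424,150.

Nwosu: $1,600,300 · Kowalski: $1,444,550 · Haddad: $1,016,700 · Quinlan: $4,424,150 · Ibarra: $787,750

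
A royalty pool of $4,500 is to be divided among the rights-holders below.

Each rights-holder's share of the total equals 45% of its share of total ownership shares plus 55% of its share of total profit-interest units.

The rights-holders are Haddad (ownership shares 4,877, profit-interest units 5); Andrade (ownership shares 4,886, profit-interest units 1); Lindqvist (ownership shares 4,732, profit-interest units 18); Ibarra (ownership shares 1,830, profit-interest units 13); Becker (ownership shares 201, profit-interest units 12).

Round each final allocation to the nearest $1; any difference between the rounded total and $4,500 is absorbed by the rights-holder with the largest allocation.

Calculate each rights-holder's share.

Totals — ownership shares 16,526, profit-interest units 49.
Blended shares (45% ownership shares + 55% profit-interest units): Haddad 0.1889; Andrade 0.1443; Lindqvist 0.3309; Ibarra 0.1957; Becker 0.1402.
Unrounded shares: Haddad 850.15; Andrade 649.21; Lindqvist 1,489.02; Ibarra 880.87; Becker 630.75.
At nearest $1: Haddad $850; Andrade $649; Lindqvist $1,489; Ibarra $881; Becker $631. Sum = $4,500.
No rounding difference to absorb.

Haddad: $850 | Andrade: $649 | Lindqvist: $1,489 | Ibarra: $881 | Becker: $631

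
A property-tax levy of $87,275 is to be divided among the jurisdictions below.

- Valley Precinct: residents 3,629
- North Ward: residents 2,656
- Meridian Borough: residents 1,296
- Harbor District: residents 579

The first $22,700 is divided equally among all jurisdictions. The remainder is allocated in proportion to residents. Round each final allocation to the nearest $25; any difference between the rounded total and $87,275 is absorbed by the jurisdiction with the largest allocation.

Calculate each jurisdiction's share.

First tranche $22,700 split equally: $5,675 each.
Remainder $64,575 by residents (total 8,160): Valley Precinct 28,718.47 → $28,725; North Ward 21,018.53 → $21,025; Meridian Borough 10,256.03 → $10,250; Harbor District 4,581.98 → $4,575.
Totals: Valley Precinct $5,675 + $28,725 = $34,400; North Ward $5,675 + $21,025 = $26,700; Meridian Borough $5,675 + $10,250 = $15,925; Harbor District $5,675 + $4,575 = $10,250.

Valley Precinct: $34,400; North Ward: $26,700; Meridian Borough: $15,925; Harbor District: $10,250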